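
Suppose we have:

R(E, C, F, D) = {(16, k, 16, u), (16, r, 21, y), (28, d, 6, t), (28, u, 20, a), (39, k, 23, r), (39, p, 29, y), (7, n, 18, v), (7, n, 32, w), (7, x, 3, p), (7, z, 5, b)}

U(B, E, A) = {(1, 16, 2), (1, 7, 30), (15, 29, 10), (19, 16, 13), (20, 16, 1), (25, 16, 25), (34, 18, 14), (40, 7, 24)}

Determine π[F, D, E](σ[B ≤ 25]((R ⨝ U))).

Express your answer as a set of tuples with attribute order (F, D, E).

{(16, u, 16), (18, v, 7), (21, y, 16), (3, p, 7), (32, w, 7), (5, b, 7)}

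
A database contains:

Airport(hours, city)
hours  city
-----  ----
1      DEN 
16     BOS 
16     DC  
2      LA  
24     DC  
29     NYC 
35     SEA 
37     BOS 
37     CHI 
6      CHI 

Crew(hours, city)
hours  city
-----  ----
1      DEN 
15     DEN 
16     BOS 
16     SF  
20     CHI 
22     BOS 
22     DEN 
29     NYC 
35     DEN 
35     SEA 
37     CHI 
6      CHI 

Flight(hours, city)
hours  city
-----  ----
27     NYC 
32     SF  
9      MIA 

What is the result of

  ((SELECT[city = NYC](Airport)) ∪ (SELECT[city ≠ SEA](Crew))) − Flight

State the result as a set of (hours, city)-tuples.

{(1, DEN), (15, DEN), (16, BOS), (16, SF), (20, CHI), (22, BOS), (22, DEN), (29, NYC), (35, DEN), (37, CHI), (6, CHI)}

σ[city = NYC]: keep tuples satisfying city = NYC → {(29, NYC)}
σ[city ≠ SEA]: keep tuples satisfying city ≠ SEA → {(1, DEN), (15, DEN), (16, BOS), (16, SF), (20, CHI), (22, BOS), (22, DEN), (29, NYC), (35, DEN), (37, CHI), (6, CHI)}
Set union of the two operands is {(1, DEN), (15, DEN), (16, BOS), (16, SF), (20, CHI), (22, BOS), (22, DEN), (29, NYC), (35, DEN), (37, CHI), (6, CHI)}.
Set difference of the two operands is {(1, DEN), (15, DEN), (16, BOS), (16, SF), (20, CHI), (22, BOS), (22, DEN), (29, NYC), (35, DEN), (37, CHI), (6, CHI)}.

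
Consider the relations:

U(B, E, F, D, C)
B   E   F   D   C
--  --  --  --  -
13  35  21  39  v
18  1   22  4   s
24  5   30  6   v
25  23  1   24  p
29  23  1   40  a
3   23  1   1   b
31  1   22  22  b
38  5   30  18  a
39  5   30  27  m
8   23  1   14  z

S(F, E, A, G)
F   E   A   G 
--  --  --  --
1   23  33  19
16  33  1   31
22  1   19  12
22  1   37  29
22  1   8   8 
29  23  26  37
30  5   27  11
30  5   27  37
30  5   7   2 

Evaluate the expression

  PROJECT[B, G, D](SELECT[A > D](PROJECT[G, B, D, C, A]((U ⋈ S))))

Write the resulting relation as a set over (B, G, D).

{(18, 12, 4), (18, 29, 4), (18, 8, 4), (24, 11, 6), (24, 2, 6), (24, 37, 6), (25, 19, 24), (3, 19, 1), (31, 29, 22), (38, 11, 18), (38, 37, 18), (8, 19, 14)}

Joining U and S on E, F yields {(18, 1, 22, 4, s, 19, 12), (18, 1, 22, 4, s, 37, 29), (18, 1, 22, 4, s, 8, 8), (24, 5, 30, 6, v, 27, 11), (24, 5, 30, 6, v, 27, 37), (24, 5, 30, 6, v, 7, 2), (25, 23, 1, 24, p, 33, 19), (29, 23, 1, 40, a, 33, 19), (3, 23, 1, 1, b, 33, 19), (31, 1, 22, 22, b, 19, 12), (31, 1, 22, 22, b, 37, 29), (31, 1, 22, 22, b, 8, 8), (38, 5, 30, 18, a, 27, 11), (38, 5, 30, 18, a, 27, 37), (38, 5, 30, 18, a, 7, 2), (39, 5, 30, 27, m, 27, 11), (39, 5, 30, 27, m, 27, 37), (39, 5, 30, 27, m, 7, 2), (8, 23, 1, 14, z, 33, 19)}.
Keep only column(s) G, B, D, C, A: {(11, 24, 6, v, 27), (11, 38, 18, a, 27), (11, 39, 27, m, 27), (12, 18, 4, s, 19), (12, 31, 22, b, 19), (19, 25, 24, p, 33), (19, 29, 40, a, 33), (19, 3, 1, b, 33), (19, 8, 14, z, 33), (2, 24, 6, v, 7), (2, 38, 18, a, 7), (2, 39, 27, m, 7), (29, 18, 4, s, 37), (29, 31, 22, b, 37), (37, 24, 6, v, 27), (37, 38, 18, a, 27), (37, 39, 27, m, 27), (8, 18, 4, s, 8), (8, 31, 22, b, 8)}
Selection A > D: {(11, 24, 6, v, 27), (11, 38, 18, a, 27), (12, 18, 4, s, 19), (19, 25, 24, p, 33), (19, 3, 1, b, 33), (19, 8, 14, z, 33), (2, 24, 6, v, 7), (29, 18, 4, s, 37), (29, 31, 22, b, 37), (37, 24, 6, v, 27), (37, 38, 18, a, 27), (8, 18, 4, s, 8)}
Keep only column(s) B, G, D: {(18, 12, 4), (18, 29, 4), (18, 8, 4), (24, 11, 6), (24, 2, 6), (24, 37, 6), (25, 19, 24), (3, 19, 1), (31, 29, 22), (38, 11, 18), (38, 37, 18), (8, 19, 14)}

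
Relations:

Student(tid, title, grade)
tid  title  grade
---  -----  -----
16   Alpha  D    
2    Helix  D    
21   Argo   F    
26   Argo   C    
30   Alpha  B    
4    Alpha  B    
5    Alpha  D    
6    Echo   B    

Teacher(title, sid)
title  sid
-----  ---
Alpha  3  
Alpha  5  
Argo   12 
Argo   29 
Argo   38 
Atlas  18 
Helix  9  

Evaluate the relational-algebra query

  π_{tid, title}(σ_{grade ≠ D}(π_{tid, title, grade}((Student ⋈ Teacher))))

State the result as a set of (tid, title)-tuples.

{(21, Argo), (26, Argo), (30, Alpha), (4, Alpha)}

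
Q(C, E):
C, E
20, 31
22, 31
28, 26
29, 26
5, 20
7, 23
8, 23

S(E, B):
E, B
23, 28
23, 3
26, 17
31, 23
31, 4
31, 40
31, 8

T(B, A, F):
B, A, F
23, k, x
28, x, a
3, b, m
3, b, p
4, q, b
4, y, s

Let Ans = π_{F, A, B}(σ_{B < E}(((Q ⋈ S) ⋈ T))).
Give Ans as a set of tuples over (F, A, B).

Q ⋈ S (natural join on E): {(20, 31, 23), (20, 31, 4), (20, 31, 40), (20, 31, 8), (22, 31, 23), (22, 31, 4), (22, 31, 40), (22, 31, 8), (28, 26, 17), (29, 26, 17), (7, 23, 28), (7, 23, 3), (8, 23, 28), (8, 23, 3)}
(Q ⋈ S) ⋈ T (natural join on B): {(20, 31, 23, k, x), (20, 31, 4, q, b), (20, 31, 4, y, s), (22, 31, 23, k, x), (22, 31, 4, q, b), (22, 31, 4, y, s), (7, 23, 28, x, a), (7, 23, 3, b, m), (7, 23, 3, b, p), (8, 23, 28, x, a), (8, 23, 3, b, m), (8, 23, 3, b, p)}
Selection B < E: {(20, 31, 23, k, x), (20, 31, 4, q, b), (20, 31, 4, y, s), (22, 31, 23, k, x), (22, 31, 4, q, b), (22, 31, 4, y, s), (7, 23, 3, b, m), (7, 23, 3, b, p), (8, 23, 3, b, m), (8, 23, 3, b, p)}
π[F, A, B]: project onto (F, A, B) (5 duplicate(s) eliminated) → {(b, q, 4), (m, b, 3), (p, b, 3), (s, y, 4), (x, k, 23)}

{(b, q, 4), (m, b, 3), (p, b, 3), (s, y, 4), (x, k, 23)}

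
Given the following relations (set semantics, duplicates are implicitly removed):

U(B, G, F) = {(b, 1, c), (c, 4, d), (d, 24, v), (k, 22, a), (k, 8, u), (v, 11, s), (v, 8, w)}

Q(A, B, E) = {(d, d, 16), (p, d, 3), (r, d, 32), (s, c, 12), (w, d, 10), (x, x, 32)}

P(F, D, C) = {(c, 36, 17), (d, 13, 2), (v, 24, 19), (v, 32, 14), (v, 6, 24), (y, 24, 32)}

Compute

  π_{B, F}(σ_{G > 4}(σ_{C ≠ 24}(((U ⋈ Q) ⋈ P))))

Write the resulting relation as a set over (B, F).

{(d, v)}

Joining U and Q on B yields {(c, 4, d, s, 12), (d, 24, v, d, 16), (d, 24, v, p, 3), (d, 24, v, r, 32), (d, 24, v, w, 10)}.
Joining (U ⋈ Q) and P on F yields {(c, 4, d, s, 12, 13, 2), (d, 24, v, d, 16, 24, 19), (d, 24, v, d, 16, 32, 14), (d, 24, v, d, 16, 6, 24), (d, 24, v, p, 3, 24, 19), (d, 24, v, p, 3, 32, 14), (d, 24, v, p, 3, 6, 24), (d, 24, v, r, 32, 24, 19), (d, 24, v, r, 32, 32, 14), (d, 24, v, r, 32, 6, 24), (d, 24, v, w, 10, 24, 19), (d, 24, v, w, 10, 32, 14), (d, 24, v, w, 10, 6, 24)}.
Filtering on C ≠ 24 leaves {(c, 4, d, s, 12, 13, 2), (d, 24, v, d, 16, 24, 19), (d, 24, v, d, 16, 32, 14), (d, 24, v, p, 3, 24, 19), (d, 24, v, p, 3, 32, 14), (d, 24, v, r, 32, 24, 19), (d, 24, v, r, 32, 32, 14), (d, 24, v, w, 10, 24, 19), (d, 24, v, w, 10, 32, 14)}.
Filtering on G > 4 leaves {(d, 24, v, d, 16, 24, 19), (d, 24, v, d, 16, 32, 14), (d, 24, v, p, 3, 24, 19), (d, 24, v, p, 3, 32, 14), (d, 24, v, r, 32, 24, 19), (d, 24, v, r, 32, 32, 14), (d, 24, v, w, 10, 24, 19), (d, 24, v, w, 10, 32, 14)}.
Keep only column(s) B, F (7 duplicate(s) eliminated): {(d, v)}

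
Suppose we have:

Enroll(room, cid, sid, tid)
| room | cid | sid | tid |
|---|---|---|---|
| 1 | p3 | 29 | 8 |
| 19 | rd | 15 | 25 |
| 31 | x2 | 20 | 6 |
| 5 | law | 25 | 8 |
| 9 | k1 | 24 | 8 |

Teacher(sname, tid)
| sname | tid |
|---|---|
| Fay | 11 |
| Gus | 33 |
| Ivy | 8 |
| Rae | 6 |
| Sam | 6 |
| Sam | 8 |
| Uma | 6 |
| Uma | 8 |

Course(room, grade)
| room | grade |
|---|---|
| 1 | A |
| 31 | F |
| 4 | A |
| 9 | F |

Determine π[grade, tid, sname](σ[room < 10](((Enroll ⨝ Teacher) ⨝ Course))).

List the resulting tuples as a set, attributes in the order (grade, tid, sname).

Joining Enroll and Teacher on tid yields {(1, p3, 29, 8, Ivy), (1, p3, 29, 8, Sam), (1, p3, 29, 8, Uma), (31, x2, 20, 6, Rae), (31, x2, 20, 6, Sam), (31, x2, 20, 6, Uma), (5, law, 25, 8, Ivy), (5, law, 25, 8, Sam), (5, law, 25, 8, Uma), (9, k1, 24, 8, Ivy), (9, k1, 24, 8, Sam), (9, k1, 24, 8, Uma)}.
Joining (Enroll ⨝ Teacher) and Course on room yields {(1, p3, 29, 8, Ivy, A), (1, p3, 29, 8, Sam, A), (1, p3, 29, 8, Uma, A), (31, x2, 20, 6, Rae, F), (31, x2, 20, 6, Sam, F), (31, x2, 20, 6, Uma, F), (9, k1, 24, 8, Ivy, F), (9, k1, 24, 8, Sam, F), (9, k1, 24, 8, Uma, F)}.
Filtering on room < 10 leaves {(1, p3, 29, 8, Ivy, A), (1, p3, 29, 8, Sam, A), (1, p3, 29, 8, Uma, A), (9, k1, 24, 8, Ivy, F), (9, k1, 24, 8, Sam, F), (9, k1, 24, 8, Uma, F)}.
Keep only column(s) grade, tid, sname: {(A, 8, Ivy), (A, 8, Sam), (A, 8, Uma), (F, 8, Ivy), (F, 8, Sam), (F, 8, Uma)}

{(A, 8, Ivy), (A, 8, Sam), (A, 8, Uma), (F, 8, Ivy), (F, 8, Sam), (F, 8, Uma)}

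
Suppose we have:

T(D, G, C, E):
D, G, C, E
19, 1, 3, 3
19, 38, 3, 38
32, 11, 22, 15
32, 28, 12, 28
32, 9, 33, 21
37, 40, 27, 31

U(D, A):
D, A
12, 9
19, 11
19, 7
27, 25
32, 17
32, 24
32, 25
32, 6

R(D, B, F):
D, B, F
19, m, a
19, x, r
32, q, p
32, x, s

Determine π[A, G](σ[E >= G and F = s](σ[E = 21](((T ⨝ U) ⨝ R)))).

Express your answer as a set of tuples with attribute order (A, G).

{(17, 9), (24, 9), (25, 9), (6, 9)}

Natural join on D: {(19, 1, 3, 3, 11), (19, 1, 3, 3, 7), (19, 38, 3, 38, 11), (19, 38, 3, 38, 7), (32, 11, 22, 15, 17), (32, 11, 22, 15, 24), (32, 11, 22, 15, 25), (32, 11, 22, 15, 6), (32, 28, 12, 28, 17), (32, 28, 12, 28, 24), (32, 28, 12, 28, 25), (32, 28, 12, 28, 6), (32, 9, 33, 21, 17), (32, 9, 33, 21, 24), (32, 9, 33, 21, 25), (32, 9, 33, 21, 6)}
Natural join on D: {(19, 1, 3, 3, 11, m, a), (19, 1, 3, 3, 11, x, r), (19, 1, 3, 3, 7, m, a), (19, 1, 3, 3, 7, x, r), (19, 38, 3, 38, 11, m, a), (19, 38, 3, 38, 11, x, r), (19, 38, 3, 38, 7, m, a), (19, 38, 3, 38, 7, x, r), (32, 11, 22, 15, 17, q, p), (32, 11, 22, 15, 17, x, s), (32, 11, 22, 15, 24, q, p), (32, 11, 22, 15, 24, x, s), (32, 11, 22, 15, 25, q, p), (32, 11, 22, 15, 25, x, s), (32, 11, 22, 15, 6, q, p), (32, 11, 22, 15, 6, x, s), (32, 28, 12, 28, 17, q, p), (32, 28, 12, 28, 17, x, s), (32, 28, 12, 28, 24, q, p), (32, 28, 12, 28, 24, x, s), (32, 28, 12, 28, 25, q, p), (32, 28, 12, 28, 25, x, s), (32, 28, 12, 28, 6, q, p), (32, 28, 12, 28, 6, x, s), (32, 9, 33, 21, 17, q, p), (32, 9, 33, 21, 17, x, s), (32, 9, 33, 21, 24, q, p), (32, 9, 33, 21, 24, x, s), (32, 9, 33, 21, 25, q, p), (32, 9, 33, 21, 25, x, s), (32, 9, 33, 21, 6, q, p), (32, 9, 33, 21, 6, x, s)}
Filtering on E = 21 leaves {(32, 9, 33, 21, 17, q, p), (32, 9, 33, 21, 17, x, s), (32, 9, 33, 21, 24, q, p), (32, 9, 33, 21, 24, x, s), (32, 9, 33, 21, 25, q, p), (32, 9, 33, 21, 25, x, s), (32, 9, 33, 21, 6, q, p), (32, 9, 33, 21, 6, x, s)}.
Filtering on E >= G and F = s leaves {(32, 9, 33, 21, 17, x, s), (32, 9, 33, 21, 24, x, s), (32, 9, 33, 21, 25, x, s), (32, 9, 33, 21, 6, x, s)}.
Projecting to A, G: {(17, 9), (24, 9), (25, 9), (6, 9)}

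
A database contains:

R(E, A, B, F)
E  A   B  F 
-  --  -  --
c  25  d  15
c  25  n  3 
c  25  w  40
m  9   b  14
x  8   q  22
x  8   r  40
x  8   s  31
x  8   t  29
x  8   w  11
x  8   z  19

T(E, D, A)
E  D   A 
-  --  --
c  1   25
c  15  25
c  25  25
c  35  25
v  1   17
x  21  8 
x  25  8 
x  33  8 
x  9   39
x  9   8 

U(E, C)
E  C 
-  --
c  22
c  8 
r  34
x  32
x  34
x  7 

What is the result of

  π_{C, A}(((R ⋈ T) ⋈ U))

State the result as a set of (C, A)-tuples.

R ⋈ T (natural join on E, A): {(c, 25, d, 15, 1), (c, 25, d, 15, 15), (c, 25, d, 15, 25), (c, 25, d, 15, 35), (c, 25, n, 3, 1), (c, 25, n, 3, 15), (c, 25, n, 3, 25), (c, 25, n, 3, 35), (c, 25, w, 40, 1), (c, 25, w, 40, 15), (c, 25, w, 40, 25), (c, 25, w, 40, 35), (x, 8, q, 22, 21), (x, 8, q, 22, 25), (x, 8, q, 22, 33), (x, 8, q, 22, 9), (x, 8, r, 40, 21), (x, 8, r, 40, 25), (x, 8, r, 40, 33), (x, 8, r, 40, 9), (x, 8, s, 31, 21), (x, 8, s, 31, 25), (x, 8, s, 31, 33), (x, 8, s, 31, 9), (x, 8, t, 29, 21), (x, 8, t, 29, 25), (x, 8, t, 29, 33), (x, 8, t, 29, 9), (x, 8, w, 11, 21), (x, 8, w, 11, 25), (x, 8, w, 11, 33), (x, 8, w, 11, 9), (x, 8, z, 19, 21), (x, 8, z, 19, 25), (x, 8, z, 19, 33), (x, 8, z, 19, 9)}
(R ⋈ T) ⋈ U (natural join on E): {(c, 25, d, 15, 1, 22), (c, 25, d, 15, 1, 8), (c, 25, d, 15, 15, 22), (c, 25, d, 15, 15, 8), (c, 25, d, 15, 25, 22), (c, 25, d, 15, 25, 8), (c, 25, d, 15, 35, 22), (c, 25, d, 15, 35, 8), (c, 25, n, 3, 1, 22), (c, 25, n, 3, 1, 8), (c, 25, n, 3, 15, 22), (c, 25, n, 3, 15, 8), (c, 25, n, 3, 25, 22), (c, 25, n, 3, 25, 8), (c, 25, n, 3, 35, 22), (c, 25, n, 3, 35, 8), (c, 25, w, 40, 1, 22), (c, 25, w, 40, 1, 8), (c, 25, w, 40, 15, 22), (c, 25, w, 40, 15, 8), (c, 25, w, 40, 25, 22), (c, 25, w, 40, 25, 8), (c, 25, w, 40, 35, 22), (c, 25, w, 40, 35, 8), (x, 8, q, 22, 21, 32), (x, 8, q, 22, 21, 34), (x, 8, q, 22, 21, 7), (x, 8, q, 22, 25, 32), (x, 8, q, 22, 25, 34), (x, 8, q, 22, 25, 7), (x, 8, q, 22, 33, 32), (x, 8, q, 22, 33, 34), (x, 8, q, 22, 33, 7), (x, 8, q, 22, 9, 32), (x, 8, q, 22, 9, 34), (x, 8, q, 22, 9, 7), (x, 8, r, 40, 21, 32), (x, 8, r, 40, 21, 34), (x, 8, r, 40, 21, 7), (x, 8, r, 40, 25, 32), (x, 8, r, 40, 25, 34), (x, 8, r, 40, 25, 7), (x, 8, r, 40, 33, 32), (x, 8, r, 40, 33, 34), (x, 8, r, 40, 33, 7), (x, 8, r, 40, 9, 32), (x, 8, r, 40, 9, 34), (x, 8, r, 40, 9, 7), (x, 8, s, 31, 21, 32), (x, 8, s, 31, 21, 34), (x, 8, s, 31, 21, 7), (x, 8, s, 31, 25, 32), (x, 8, s, 31, 25, 34), (x, 8, s, 31, 25, 7), (x, 8, s, 31, 33, 32), (x, 8, s, 31, 33, 34), (x, 8, s, 31, 33, 7), (x, 8, s, 31, 9, 32), (x, 8, s, 31, 9, 34), (x, 8, s, 31, 9, 7), (x, 8, t, 29, 21, 32), (x, 8, t, 29, 21, 34), (x, 8, t, 29, 21, 7), (x, 8, t, 29, 25, 32), (x, 8, t, 29, 25, 34), (x, 8, t, 29, 25, 7), (x, 8, t, 29, 33, 32), (x, 8, t, 29, 33, 34), (x, 8, t, 29, 33, 7), (x, 8, t, 29, 9, 32), (x, 8, t, 29, 9, 34), (x, 8, t, 29, 9, 7), (x, 8, w, 11, 21, 32), (x, 8, w, 11, 21, 34), (x, 8, w, 11, 21, 7), (x, 8, w, 11, 25, 32), (x, 8, w, 11, 25, 34), (x, 8, w, 11, 25, 7), (x, 8, w, 11, 33, 32), (x, 8, w, 11, 33, 34), (x, 8, w, 11, 33, 7), (x, 8, w, 11, 9, 32), (x, 8, w, 11, 9, 34), (x, 8, w, 11, 9, 7), (x, 8, z, 19, 21, 32), (x, 8, z, 19, 21, 34), (x, 8, z, 19, 21, 7), (x, 8, z, 19, 25, 32), (x, 8, z, 19, 25, 34), (x, 8, z, 19, 25, 7), (x, 8, z, 19, 33, 32), (x, 8, z, 19, 33, 34), (x, 8, z, 19, 33, 7), (x, 8, z, 19, 9, 32), (x, 8, z, 19, 9, 34), (x, 8, z, 19, 9, 7)}
π_{C, A} gives {(22, 25), (32, 8), (34, 8), (7, 8), (8, 25)} (91 duplicate(s) eliminated).

{(22, 25), (32, 8), (34, 8), (7, 8), (8, 25)}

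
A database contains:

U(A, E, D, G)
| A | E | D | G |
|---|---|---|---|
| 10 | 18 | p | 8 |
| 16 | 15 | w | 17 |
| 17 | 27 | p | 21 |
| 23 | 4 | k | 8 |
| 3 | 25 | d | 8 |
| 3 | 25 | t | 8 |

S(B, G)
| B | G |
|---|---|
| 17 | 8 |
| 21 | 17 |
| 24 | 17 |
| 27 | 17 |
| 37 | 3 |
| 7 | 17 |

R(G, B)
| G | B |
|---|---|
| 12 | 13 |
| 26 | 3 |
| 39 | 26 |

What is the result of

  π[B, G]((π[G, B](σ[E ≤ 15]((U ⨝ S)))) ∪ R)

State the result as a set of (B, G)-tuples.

Joining U and S on G yields {(10, 18, p, 8, 17), (16, 15, w, 17, 21), (16, 15, w, 17, 24), (16, 15, w, 17, 27), (16, 15, w, 17, 7), (23, 4, k, 8, 17), (3, 25, d, 8, 17), (3, 25, t, 8, 17)}.
Filtering on E ≤ 15 leaves {(16, 15, w, 17, 21), (16, 15, w, 17, 24), (16, 15, w, 17, 27), (16, 15, w, 17, 7), (23, 4, k, 8, 17)}.
π[G, B]: project onto (G, B) → {(17, 21), (17, 24), (17, 27), (17, 7), (8, 17)}
Union: {(17, 21), (17, 24), (17, 27), (17, 7), (8, 17)} with {(12, 13), (26, 3), (39, 26)} → {(12, 13), (17, 21), (17, 24), (17, 27), (17, 7), (26, 3), (39, 26), (8, 17)}
π[B, G]: project onto (B, G) → {(13, 12), (17, 8), (21, 17), (24, 17), (26, 39), (27, 17), (3, 26), (7, 17)}

{(13, 12), (17, 8), (21, 17), (24, 17), (26, 39), (27, 17), (3, 26), (7, 17)}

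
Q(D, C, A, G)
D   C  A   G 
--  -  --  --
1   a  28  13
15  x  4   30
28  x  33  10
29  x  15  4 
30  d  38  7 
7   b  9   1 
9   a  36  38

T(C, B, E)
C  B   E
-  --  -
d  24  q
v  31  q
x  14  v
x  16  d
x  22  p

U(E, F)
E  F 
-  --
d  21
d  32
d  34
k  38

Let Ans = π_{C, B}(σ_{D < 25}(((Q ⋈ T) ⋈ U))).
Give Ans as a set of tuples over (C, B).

Q ⋈ T (natural join on C): {(15, x, 4, 30, 14, v), (15, x, 4, 30, 16, d), (15, x, 4, 30, 22, p), (28, x, 33, 10, 14, v), (28, x, 33, 10, 16, d), (28, x, 33, 10, 22, p), (29, x, 15, 4, 14, v), (29, x, 15, 4, 16, d), (29, x, 15, 4, 22, p), (30, d, 38, 7, 24, q)}
(Q ⋈ T) ⋈ U (natural join on E): {(15, x, 4, 30, 16, d, 21), (15, x, 4, 30, 16, d, 32), (15, x, 4, 30, 16, d, 34), (28, x, 33, 10, 16, d, 21), (28, x, 33, 10, 16, d, 32), (28, x, 33, 10, 16, d, 34), (29, x, 15, 4, 16, d, 21), (29, x, 15, 4, 16, d, 32), (29, x, 15, 4, 16, d, 34)}
Selection D < 25: {(15, x, 4, 30, 16, d, 21), (15, x, 4, 30, 16, d, 32), (15, x, 4, 30, 16, d, 34)}
Projecting to C, B (2 duplicate(s) eliminated): {(x, 16)}

{(x, 16)}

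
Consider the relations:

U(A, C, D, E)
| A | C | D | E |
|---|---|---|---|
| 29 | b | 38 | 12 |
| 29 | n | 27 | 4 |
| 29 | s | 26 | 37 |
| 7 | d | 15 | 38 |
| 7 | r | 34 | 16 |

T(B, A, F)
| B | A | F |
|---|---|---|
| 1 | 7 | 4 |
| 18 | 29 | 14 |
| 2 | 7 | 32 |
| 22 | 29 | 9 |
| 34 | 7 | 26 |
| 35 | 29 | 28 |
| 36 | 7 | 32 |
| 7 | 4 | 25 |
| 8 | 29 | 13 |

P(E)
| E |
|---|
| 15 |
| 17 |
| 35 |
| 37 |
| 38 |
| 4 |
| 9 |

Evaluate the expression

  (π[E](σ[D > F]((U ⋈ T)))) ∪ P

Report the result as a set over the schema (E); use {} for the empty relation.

U ⋈ T (natural join on A): {(29, b, 38, 12, 18, 14), (29, b, 38, 12, 22, 9), (29, b, 38, 12, 35, 28), (29, b, 38, 12, 8, 13), (29, n, 27, 4, 18, 14), (29, n, 27, 4, 22, 9), (29, n, 27, 4, 35, 28), (29, n, 27, 4, 8, 13), (29, s, 26, 37, 18, 14), (29, s, 26, 37, 22, 9), (29, s, 26, 37, 35, 28), (29, s, 26, 37, 8, 13), (7, d, 15, 38, 1, 4), (7, d, 15, 38, 2, 32), (7, d, 15, 38, 34, 26), (7, d, 15, 38, 36, 32), (7, r, 34, 16, 1, 4), (7, r, 34, 16, 2, 32), (7, r, 34, 16, 34, 26), (7, r, 34, 16, 36, 32)}
Apply σ_{D > F}; surviving tuples: {(29, b, 38, 12, 18, 14), (29, b, 38, 12, 22, 9), (29, b, 38, 12, 35, 28), (29, b, 38, 12, 8, 13), (29, n, 27, 4, 18, 14), (29, n, 27, 4, 22, 9), (29, n, 27, 4, 8, 13), (29, s, 26, 37, 18, 14), (29, s, 26, 37, 22, 9), (29, s, 26, 37, 8, 13), (7, d, 15, 38, 1, 4), (7, r, 34, 16, 1, 4), (7, r, 34, 16, 2, 32), (7, r, 34, 16, 34, 26), (7, r, 34, 16, 36, 32)}
π_{E} gives {12, 16, 37, 38, 4} (10 duplicate(s) eliminated).
Union: {12, 16, 37, 38, 4} with {15, 17, 35, 37, 38, 4, 9} → {12, 15, 16, 17, 35, 37, 38, 4, 9}

{12, 15, 16, 17, 35, 37, 38, 4, 9}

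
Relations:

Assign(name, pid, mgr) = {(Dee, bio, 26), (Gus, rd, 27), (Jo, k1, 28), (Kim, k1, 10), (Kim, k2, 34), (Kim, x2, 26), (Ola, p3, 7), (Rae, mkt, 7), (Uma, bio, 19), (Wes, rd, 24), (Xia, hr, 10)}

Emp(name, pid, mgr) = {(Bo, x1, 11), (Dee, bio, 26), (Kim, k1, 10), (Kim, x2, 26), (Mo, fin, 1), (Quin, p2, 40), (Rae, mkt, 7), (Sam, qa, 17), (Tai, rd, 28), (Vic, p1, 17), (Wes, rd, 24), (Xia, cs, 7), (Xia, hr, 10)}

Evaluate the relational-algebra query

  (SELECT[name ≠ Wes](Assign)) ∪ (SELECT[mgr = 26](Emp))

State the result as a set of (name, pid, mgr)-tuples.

Selection name ≠ Wes: {(Dee, bio, 26), (Gus, rd, 27), (Jo, k1, 28), (Kim, k1, 10), (Kim, k2, 34), (Kim, x2, 26), (Ola, p3, 7), (Rae, mkt, 7), (Uma, bio, 19), (Xia, hr, 10)}
Selection mgr = 26: {(Dee, bio, 26), (Kim, x2, 26)}
Taking the union: {(Dee, bio, 26), (Gus, rd, 27), (Jo, k1, 28), (Kim, k1, 10), (Kim, k2, 34), (Kim, x2, 26), (Ola, p3, 7), (Rae, mkt, 7), (Uma, bio, 19), (Xia, hr, 10)}

{(Dee, bio, 26), (Gus, rd, 27), (Jo, k1, 28), (Kim, k1, 10), (Kim, k2, 34), (Kim, x2, 26), (Ola, p3, 7), (Rae, mkt, 7), (Uma, bio, 19), (Xia, hr, 10)}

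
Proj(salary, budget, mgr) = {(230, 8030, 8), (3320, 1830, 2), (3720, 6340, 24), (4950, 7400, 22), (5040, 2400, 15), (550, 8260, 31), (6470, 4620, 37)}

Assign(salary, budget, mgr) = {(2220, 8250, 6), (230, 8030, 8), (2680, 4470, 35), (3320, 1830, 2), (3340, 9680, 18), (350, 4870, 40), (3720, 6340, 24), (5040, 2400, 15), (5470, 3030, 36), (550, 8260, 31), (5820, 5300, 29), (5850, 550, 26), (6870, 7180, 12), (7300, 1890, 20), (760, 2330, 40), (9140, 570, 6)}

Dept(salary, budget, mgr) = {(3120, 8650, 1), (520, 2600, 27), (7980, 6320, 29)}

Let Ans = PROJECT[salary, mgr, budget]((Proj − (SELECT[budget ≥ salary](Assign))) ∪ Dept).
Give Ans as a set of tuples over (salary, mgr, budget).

{(3120, 1, 8650), (3320, 2, 1830), (4950, 22, 7400), (5040, 15, 2400), (520, 27, 2600), (6470, 37, 4620), (7980, 29, 6320)}

σ[budget ≥ salary]: keep tuples satisfying budget ≥ salary → {(2220, 8250, 6), (230, 8030, 8), (2680, 4470, 35), (3340, 9680, 18), (350, 4870, 40), (3720, 6340, 24), (550, 8260, 31), (6870, 7180, 12), (760, 2330, 40)}
Set difference of the two operands is {(3320, 1830, 2), (4950, 7400, 22), (5040, 2400, 15), (6470, 4620, 37)}.
Set union of the two operands is {(3120, 8650, 1), (3320, 1830, 2), (4950, 7400, 22), (5040, 2400, 15), (520, 2600, 27), (6470, 4620, 37), (7980, 6320, 29)}.
π[salary, mgr, budget]: project onto (salary, mgr, budget) → {(3120, 1, 8650), (3320, 2, 1830), (4950, 22, 7400), (5040, 15, 2400), (520, 27, 2600), (6470, 37, 4620), (7980, 29, 6320)}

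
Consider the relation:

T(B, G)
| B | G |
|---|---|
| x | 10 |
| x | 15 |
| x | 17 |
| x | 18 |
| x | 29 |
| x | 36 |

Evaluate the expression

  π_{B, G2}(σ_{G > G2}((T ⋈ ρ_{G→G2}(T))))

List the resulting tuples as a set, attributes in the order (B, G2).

{(x, 10), (x, 15), (x, 17), (x, 18), (x, 29)}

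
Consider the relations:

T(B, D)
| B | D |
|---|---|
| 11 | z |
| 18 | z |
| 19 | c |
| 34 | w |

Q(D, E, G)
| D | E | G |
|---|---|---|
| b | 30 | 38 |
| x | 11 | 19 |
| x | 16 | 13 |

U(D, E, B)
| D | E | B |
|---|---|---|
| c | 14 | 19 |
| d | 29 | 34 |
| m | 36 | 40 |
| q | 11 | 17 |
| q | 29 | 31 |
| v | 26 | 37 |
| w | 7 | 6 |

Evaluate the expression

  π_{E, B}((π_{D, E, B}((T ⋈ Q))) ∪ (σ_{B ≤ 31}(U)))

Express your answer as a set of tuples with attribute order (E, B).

{(11, 17), (14, 19), (29, 31), (7, 6)}

Joining T and Q on D yields {}.
Projecting to D, E, B: {}
Filtering on B ≤ 31 leaves {(c, 14, 19), (q, 11, 17), (q, 29, 31), (w, 7, 6)}.
Taking the union: {(c, 14, 19), (q, 11, 17), (q, 29, 31), (w, 7, 6)}
Projecting to E, B: {(11, 17), (14, 19), (29, 31), (7, 6)}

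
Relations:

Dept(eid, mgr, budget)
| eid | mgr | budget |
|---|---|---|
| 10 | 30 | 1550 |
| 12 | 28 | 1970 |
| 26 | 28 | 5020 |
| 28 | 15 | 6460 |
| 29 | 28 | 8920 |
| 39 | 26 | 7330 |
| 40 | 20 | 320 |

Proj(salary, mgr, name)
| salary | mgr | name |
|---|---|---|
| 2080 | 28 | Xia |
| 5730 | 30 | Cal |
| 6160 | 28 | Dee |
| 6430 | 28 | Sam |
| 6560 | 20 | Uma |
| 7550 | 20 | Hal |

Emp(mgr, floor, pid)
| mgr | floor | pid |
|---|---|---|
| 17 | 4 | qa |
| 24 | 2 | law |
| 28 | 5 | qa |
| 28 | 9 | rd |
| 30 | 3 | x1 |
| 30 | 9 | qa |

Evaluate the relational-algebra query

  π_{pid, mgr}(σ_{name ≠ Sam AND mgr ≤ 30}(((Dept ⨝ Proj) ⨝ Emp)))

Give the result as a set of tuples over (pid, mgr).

{(qa, 28), (qa, 30), (rd, 28), (x1, 30)}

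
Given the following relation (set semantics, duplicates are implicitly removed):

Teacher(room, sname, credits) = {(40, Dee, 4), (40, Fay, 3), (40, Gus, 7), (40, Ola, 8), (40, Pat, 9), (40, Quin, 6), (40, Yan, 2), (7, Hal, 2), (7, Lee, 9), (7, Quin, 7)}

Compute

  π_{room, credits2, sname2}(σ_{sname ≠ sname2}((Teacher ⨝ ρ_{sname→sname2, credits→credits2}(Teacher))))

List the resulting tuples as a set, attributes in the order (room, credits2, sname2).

ρ[sname→sname2, credits→credits2]: schema becomes (room, sname2, credits2); tuples unchanged.
Joining Teacher and ρ_{sname→sname2, credits→credits2}(Teacher) on room yields {(40, Dee, 4, Dee, 4), (40, Dee, 4, Fay, 3), (40, Dee, 4, Gus, 7), (40, Dee, 4, Ola, 8), (40, Dee, 4, Pat, 9), (40, Dee, 4, Quin, 6), (40, Dee, 4, Yan, 2), (40, Fay, 3, Dee, 4), (40, Fay, 3, Fay, 3), (40, Fay, 3, Gus, 7), (40, Fay, 3, Ola, 8), (40, Fay, 3, Pat, 9), (40, Fay, 3, Quin, 6), (40, Fay, 3, Yan, 2), (40, Gus, 7, Dee, 4), (40, Gus, 7, Fay, 3), (40, Gus, 7, Gus, 7), (40, Gus, 7, Ola, 8), (40, Gus, 7, Pat, 9), (40, Gus, 7, Quin, 6), (40, Gus, 7, Yan, 2), (40, Ola, 8, Dee, 4), (40, Ola, 8, Fay, 3), (40, Ola, 8, Gus, 7), (40, Ola, 8, Ola, 8), (40, Ola, 8, Pat, 9), (40, Ola, 8, Quin, 6), (40, Ola, 8, Yan, 2), (40, Pat, 9, Dee, 4), (40, Pat, 9, Fay, 3), (40, Pat, 9, Gus, 7), (40, Pat, 9, Ola, 8), (40, Pat, 9, Pat, 9), (40, Pat, 9, Quin, 6), (40, Pat, 9, Yan, 2), (40, Quin, 6, Dee, 4), (40, Quin, 6, Fay, 3), (40, Quin, 6, Gus, 7), (40, Quin, 6, Ola, 8), (40, Quin, 6, Pat, 9), (40, Quin, 6, Quin, 6), (40, Quin, 6, Yan, 2), (40, Yan, 2, Dee, 4), (40, Yan, 2, Fay, 3), (40, Yan, 2, Gus, 7), (40, Yan, 2, Ola, 8), (40, Yan, 2, Pat, 9), (40, Yan, 2, Quin, 6), (40, Yan, 2, Yan, 2), (7, Hal, 2, Hal, 2), (7, Hal, 2, Lee, 9), (7, Hal, 2, Quin, 7), (7, Lee, 9, Hal, 2), (7, Lee, 9, Lee, 9), (7, Lee, 9, Quin, 7), (7, Quin, 7, Hal, 2), (7, Quin, 7, Lee, 9), (7, Quin, 7, Quin, 7)}.
σ[sname ≠ sname2]: keep tuples satisfying sname ≠ sname2 → {(40, Dee, 4, Fay, 3), (40, Dee, 4, Gus, 7), (40, Dee, 4, Ola, 8), (40, Dee, 4, Pat, 9), (40, Dee, 4, Quin, 6), (40, Dee, 4, Yan, 2), (40, Fay, 3, Dee, 4), (40, Fay, 3, Gus, 7), (40, Fay, 3, Ola, 8), (40, Fay, 3, Pat, 9), (40, Fay, 3, Quin, 6), (40, Fay, 3, Yan, 2), (40, Gus, 7, Dee, 4), (40, Gus, 7, Fay, 3), (40, Gus, 7, Ola, 8), (40, Gus, 7, Pat, 9), (40, Gus, 7, Quin, 6), (40, Gus, 7, Yan, 2), (40, Ola, 8, Dee, 4), (40, Ola, 8, Fay, 3), (40, Ola, 8, Gus, 7), (40, Ola, 8, Pat, 9), (40, Ola, 8, Quin, 6), (40, Ola, 8, Yan, 2), (40, Pat, 9, Dee, 4), (40, Pat, 9, Fay, 3), (40, Pat, 9, Gus, 7), (40, Pat, 9, Ola, 8), (40, Pat, 9, Quin, 6), (40, Pat, 9, Yan, 2), (40, Quin, 6, Dee, 4), (40, Quin, 6, Fay, 3), (40, Quin, 6, Gus, 7), (40, Quin, 6, Ola, 8), (40, Quin, 6, Pat, 9), (40, Quin, 6, Yan, 2), (40, Yan, 2, Dee, 4), (40, Yan, 2, Fay, 3), (40, Yan, 2, Gus, 7), (40, Yan, 2, Ola, 8), (40, Yan, 2, Pat, 9), (40, Yan, 2, Quin, 6), (7, Hal, 2, Lee, 9), (7, Hal, 2, Quin, 7), (7, Lee, 9, Hal, 2), (7, Lee, 9, Quin, 7), (7, Quin, 7, Hal, 2), (7, Quin, 7, Lee, 9)}
Projecting to room, credits2, sname2 (38 duplicate(s) eliminated): {(40, 2, Yan), (40, 3, Fay), (40, 4, Dee), (40, 6, Quin), (40, 7, Gus), (40, 8, Ola), (40, 9, Pat), (7, 2, Hal), (7, 7, Quin), (7, 9, Lee)}

{(40, 2, Yan), (40, 3, Fay), (40, 4, Dee), (40, 6, Quin), (40, 7, Gus), (40, 8, Ola), (40, 9, Pat), (7, 2, Hal), (7, 7, Quin), (7, 9, Lee)}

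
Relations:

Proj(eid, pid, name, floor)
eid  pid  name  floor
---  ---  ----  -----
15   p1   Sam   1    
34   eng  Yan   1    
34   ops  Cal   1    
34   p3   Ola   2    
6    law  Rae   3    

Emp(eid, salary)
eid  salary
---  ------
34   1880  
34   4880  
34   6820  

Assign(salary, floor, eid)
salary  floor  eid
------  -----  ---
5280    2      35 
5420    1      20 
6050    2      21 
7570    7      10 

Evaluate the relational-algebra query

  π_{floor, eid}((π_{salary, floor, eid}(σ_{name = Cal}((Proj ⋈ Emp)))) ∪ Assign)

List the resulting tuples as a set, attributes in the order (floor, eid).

Natural join on eid: {(34, eng, Yan, 1, 1880), (34, eng, Yan, 1, 4880), (34, eng, Yan, 1, 6820), (34, ops, Cal, 1, 1880), (34, ops, Cal, 1, 4880), (34, ops, Cal, 1, 6820), (34, p3, Ola, 2, 1880), (34, p3, Ola, 2, 4880), (34, p3, Ola, 2, 6820)}
σ[name = Cal]: keep tuples satisfying name = Cal → {(34, ops, Cal, 1, 1880), (34, ops, Cal, 1, 4880), (34, ops, Cal, 1, 6820)}
π_{salary, floor, eid} gives {(1880, 1, 34), (4880, 1, 34), (6820, 1, 34)}.
Set union of the two operands is {(1880, 1, 34), (4880, 1, 34), (5280, 2, 35), (5420, 1, 20), (6050, 2, 21), (6820, 1, 34), (7570, 7, 10)}.
π_{floor, eid} gives {(1, 20), (1, 34), (2, 21), (2, 35), (7, 10)} (2 duplicate(s) eliminated).

{(1, 20), (1, 34), (2, 21), (2, 35), (7, 10)}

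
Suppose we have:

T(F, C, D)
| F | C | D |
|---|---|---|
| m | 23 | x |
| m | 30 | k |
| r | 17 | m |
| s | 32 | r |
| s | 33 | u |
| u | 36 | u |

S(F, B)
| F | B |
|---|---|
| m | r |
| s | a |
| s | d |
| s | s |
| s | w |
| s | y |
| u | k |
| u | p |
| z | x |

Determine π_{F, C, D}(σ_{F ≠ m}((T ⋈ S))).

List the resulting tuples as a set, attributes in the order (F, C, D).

T ⋈ S (natural join on F): {(m, 23, x, r), (m, 30, k, r), (s, 32, r, a), (s, 32, r, d), (s, 32, r, s), (s, 32, r, w), (s, 32, r, y), (s, 33, u, a), (s, 33, u, d), (s, 33, u, s), (s, 33, u, w), (s, 33, u, y), (u, 36, u, k), (u, 36, u, p)}
σ[F ≠ m]: keep tuples satisfying F ≠ m → {(s, 32, r, a), (s, 32, r, d), (s, 32, r, s), (s, 32, r, w), (s, 32, r, y), (s, 33, u, a), (s, 33, u, d), (s, 33, u, s), (s, 33, u, w), (s, 33, u, y), (u, 36, u, k), (u, 36, u, p)}
Keep only column(s) F, C, D (9 duplicate(s) eliminated): {(s, 32, r), (s, 33, u), (u, 36, u)}

{(s, 32, r), (s, 33, u), (u, 36, u)}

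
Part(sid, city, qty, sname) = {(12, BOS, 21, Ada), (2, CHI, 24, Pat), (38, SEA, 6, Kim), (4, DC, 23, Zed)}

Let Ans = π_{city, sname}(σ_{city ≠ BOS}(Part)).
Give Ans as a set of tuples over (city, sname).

Selection city ≠ BOS: {(2, CHI, 24, Pat), (38, SEA, 6, Kim), (4, DC, 23, Zed)}
Keep only column(s) city, sname: {(CHI, Pat), (DC, Zed), (SEA, Kim)}

{(CHI, Pat), (DC, Zed), (SEA, Kim)}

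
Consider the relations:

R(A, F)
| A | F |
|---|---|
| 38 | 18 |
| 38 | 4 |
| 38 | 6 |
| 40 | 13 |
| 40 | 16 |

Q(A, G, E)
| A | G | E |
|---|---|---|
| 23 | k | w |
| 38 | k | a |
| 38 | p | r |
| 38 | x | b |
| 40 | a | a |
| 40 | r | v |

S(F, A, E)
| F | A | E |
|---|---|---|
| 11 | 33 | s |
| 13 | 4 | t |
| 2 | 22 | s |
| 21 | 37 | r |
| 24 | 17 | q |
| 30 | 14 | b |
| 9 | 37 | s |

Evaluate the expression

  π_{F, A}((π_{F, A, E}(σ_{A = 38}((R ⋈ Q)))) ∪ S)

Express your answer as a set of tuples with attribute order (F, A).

{(11, 33), (13, 4), (18, 38), (2, 22), (21, 37), (24, 17), (30, 14), (4, 38), (6, 38), (9, 37)}

Natural join on A: {(38, 18, k, a), (38, 18, p, r), (38, 18, x, b), (38, 4, k, a), (38, 4, p, r), (38, 4, x, b), (38, 6, k, a), (38, 6, p, r), (38, 6, x, b), (40, 13, a, a), (40, 13, r, v), (40, 16, a, a), (40, 16, r, v)}
Apply σ_{A = 38}; surviving tuples: {(38, 18, k, a), (38, 18, p, r), (38, 18, x, b), (38, 4, k, a), (38, 4, p, r), (38, 4, x, b), (38, 6, k, a), (38, 6, p, r), (38, 6, x, b)}
Keep only column(s) F, A, E: {(18, 38, a), (18, 38, b), (18, 38, r), (4, 38, a), (4, 38, b), (4, 38, r), (6, 38, a), (6, 38, b), (6, 38, r)}
Taking the union: {(11, 33, s), (13, 4, t), (18, 38, a), (18, 38, b), (18, 38, r), (2, 22, s), (21, 37, r), (24, 17, q), (30, 14, b), (4, 38, a), (4, 38, b), (4, 38, r), (6, 38, a), (6, 38, b), (6, 38, r), (9, 37, s)}
Keep only column(s) F, A (6 duplicate(s) eliminated): {(11, 33), (13, 4), (18, 38), (2, 22), (21, 37), (24, 17), (30, 14), (4, 38), (6, 38), (9, 37)}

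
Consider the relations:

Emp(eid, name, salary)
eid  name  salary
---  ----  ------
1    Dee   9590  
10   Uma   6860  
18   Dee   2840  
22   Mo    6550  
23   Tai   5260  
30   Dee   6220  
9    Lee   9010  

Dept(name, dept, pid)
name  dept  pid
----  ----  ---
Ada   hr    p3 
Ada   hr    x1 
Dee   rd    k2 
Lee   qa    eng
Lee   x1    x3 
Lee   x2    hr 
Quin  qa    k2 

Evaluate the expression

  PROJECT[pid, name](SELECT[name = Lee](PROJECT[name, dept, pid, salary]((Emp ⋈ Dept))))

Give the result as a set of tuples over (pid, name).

{(eng, Lee), (hr, Lee), (x3, Lee)}

Natural join on name: {(1, Dee, 9590, rd, k2), (18, Dee, 2840, rd, k2), (30, Dee, 6220, rd, k2), (9, Lee, 9010, qa, eng), (9, Lee, 9010, x1, x3), (9, Lee, 9010, x2, hr)}
π[name, dept, pid, salary]: project onto (name, dept, pid, salary) → {(Dee, rd, k2, 2840), (Dee, rd, k2, 6220), (Dee, rd, k2, 9590), (Lee, qa, eng, 9010), (Lee, x1, x3, 9010), (Lee, x2, hr, 9010)}
σ[name = Lee]: keep tuples satisfying name = Lee → {(Lee, qa, eng, 9010), (Lee, x1, x3, 9010), (Lee, x2, hr, 9010)}
π[pid, name]: project onto (pid, name) → {(eng, Lee), (hr, Lee), (x3, Lee)}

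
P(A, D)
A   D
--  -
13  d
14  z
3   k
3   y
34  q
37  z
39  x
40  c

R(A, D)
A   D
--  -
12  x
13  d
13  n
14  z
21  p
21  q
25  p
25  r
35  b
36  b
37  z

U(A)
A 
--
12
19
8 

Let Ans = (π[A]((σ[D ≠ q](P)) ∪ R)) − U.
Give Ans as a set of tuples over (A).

σ[D ≠ q]: keep tuples satisfying D ≠ q → {(13, d), (14, z), (3, k), (3, y), (37, z), (39, x), (40, c)}
Set union of the two operands is {(12, x), (13, d), (13, n), (14, z), (21, p), (21, q), (25, p), (25, r), (3, k), (3, y), (35, b), (36, b), (37, z), (39, x), (40, c)}.
Projecting to A (4 duplicate(s) eliminated): {12, 13, 14, 21, 25, 3, 35, 36, 37, 39, 40}
Set difference of the two operands is {13, 14, 21, 25, 3, 35, 36, 37, 39, 40}.

{13, 14, 21, 25, 3, 35, 36, 37, 39, 40}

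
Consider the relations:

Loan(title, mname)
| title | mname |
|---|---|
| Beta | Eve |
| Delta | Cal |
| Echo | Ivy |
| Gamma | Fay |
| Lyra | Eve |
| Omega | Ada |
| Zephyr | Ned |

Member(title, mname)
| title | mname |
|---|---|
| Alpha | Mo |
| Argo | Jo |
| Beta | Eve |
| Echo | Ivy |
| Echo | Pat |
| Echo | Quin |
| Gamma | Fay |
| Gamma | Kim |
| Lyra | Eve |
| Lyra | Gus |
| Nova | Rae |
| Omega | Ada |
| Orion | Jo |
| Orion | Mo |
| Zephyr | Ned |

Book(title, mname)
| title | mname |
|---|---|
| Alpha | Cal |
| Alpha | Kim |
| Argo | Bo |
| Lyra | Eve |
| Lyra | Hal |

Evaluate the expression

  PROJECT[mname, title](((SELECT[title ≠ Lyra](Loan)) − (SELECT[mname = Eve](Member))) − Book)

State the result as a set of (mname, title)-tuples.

σ[title ≠ Lyra]: keep tuples satisfying title ≠ Lyra → {(Beta, Eve), (Delta, Cal), (Echo, Ivy), (Gamma, Fay), (Omega, Ada), (Zephyr, Ned)}
σ[mname = Eve]: keep tuples satisfying mname = Eve → {(Beta, Eve), (Lyra, Eve)}
Taking the difference: {(Delta, Cal), (Echo, Ivy), (Gamma, Fay), (Omega, Ada), (Zephyr, Ned)}
Taking the difference: {(Delta, Cal), (Echo, Ivy), (Gamma, Fay), (Omega, Ada), (Zephyr, Ned)}
Projecting to mname, title: {(Ada, Omega), (Cal, Delta), (Fay, Gamma), (Ivy, Echo), (Ned, Zephyr)}

{(Ada, Omega), (Cal, Delta), (Fay, Gamma), (Ivy, Echo), (Ned, Zephyr)}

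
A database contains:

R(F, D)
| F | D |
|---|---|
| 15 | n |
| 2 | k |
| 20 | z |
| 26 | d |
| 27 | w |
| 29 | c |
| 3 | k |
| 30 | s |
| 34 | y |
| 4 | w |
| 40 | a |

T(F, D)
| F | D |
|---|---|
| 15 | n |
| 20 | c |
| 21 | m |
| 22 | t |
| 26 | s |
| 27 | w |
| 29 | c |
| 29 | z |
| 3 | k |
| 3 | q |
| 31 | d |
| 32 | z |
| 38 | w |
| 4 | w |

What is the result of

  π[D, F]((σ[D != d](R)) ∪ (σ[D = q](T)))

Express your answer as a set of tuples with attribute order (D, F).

Selection D != d: {(15, n), (2, k), (20, z), (27, w), (29, c), (3, k), (30, s), (34, y), (4, w), (40, a)}
Selection D = q: {(3, q)}
Taking the union: {(15, n), (2, k), (20, z), (27, w), (29, c), (3, k), (3, q), (30, s), (34, y), (4, w), (40, a)}
π_{D, F} gives {(a, 40), (c, 29), (k, 2), (k, 3), (n, 15), (q, 3), (s, 30), (w, 27), (w, 4), (y, 34), (z, 20)}.

{(a, 40), (c, 29), (k, 2), (k, 3), (n, 15), (q, 3), (s, 30), (w, 27), (w, 4), (y, 34), (z, 20)}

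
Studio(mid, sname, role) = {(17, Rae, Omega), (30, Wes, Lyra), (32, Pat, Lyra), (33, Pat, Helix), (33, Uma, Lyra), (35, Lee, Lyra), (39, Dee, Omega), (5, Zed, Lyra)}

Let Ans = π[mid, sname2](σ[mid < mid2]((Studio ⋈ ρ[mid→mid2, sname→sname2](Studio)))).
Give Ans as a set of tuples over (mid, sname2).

{(17, Dee), (30, Lee), (30, Pat), (30, Uma), (32, Lee), (32, Uma), (33, Lee), (5, Lee), (5, Pat), (5, Uma), (5, Wes)}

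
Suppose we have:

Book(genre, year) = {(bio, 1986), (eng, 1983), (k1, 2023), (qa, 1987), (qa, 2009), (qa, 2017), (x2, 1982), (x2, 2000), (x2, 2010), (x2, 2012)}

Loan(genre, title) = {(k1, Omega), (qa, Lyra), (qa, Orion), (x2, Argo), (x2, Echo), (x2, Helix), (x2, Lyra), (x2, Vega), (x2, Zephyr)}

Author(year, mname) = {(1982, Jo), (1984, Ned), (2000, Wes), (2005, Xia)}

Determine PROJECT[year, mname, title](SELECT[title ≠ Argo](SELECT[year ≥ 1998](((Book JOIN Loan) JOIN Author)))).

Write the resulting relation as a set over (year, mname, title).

{(2000, Wes, Echo), (2000, Wes, Helix), (2000, Wes, Lyra), (2000, Wes, Vega), (2000, Wes, Zephyr)}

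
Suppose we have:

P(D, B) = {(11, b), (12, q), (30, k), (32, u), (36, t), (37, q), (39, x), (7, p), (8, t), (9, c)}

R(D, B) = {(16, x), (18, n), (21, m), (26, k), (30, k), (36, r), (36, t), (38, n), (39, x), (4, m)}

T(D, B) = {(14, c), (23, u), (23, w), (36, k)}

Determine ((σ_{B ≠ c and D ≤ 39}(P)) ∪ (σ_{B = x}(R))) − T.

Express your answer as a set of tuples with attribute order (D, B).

Selection B ≠ c and D ≤ 39: {(11, b), (12, q), (30, k), (32, u), (36, t), (37, q), (39, x), (7, p), (8, t)}
Selection B = x: {(16, x), (39, x)}
Union: {(11, b), (12, q), (30, k), (32, u), (36, t), (37, q), (39, x), (7, p), (8, t)} with {(16, x), (39, x)} → {(11, b), (12, q), (16, x), (30, k), (32, u), (36, t), (37, q), (39, x), (7, p), (8, t)}
Difference: {(11, b), (12, q), (16, x), (30, k), (32, u), (36, t), (37, q), (39, x), (7, p), (8, t)} with {(14, c), (23, u), (23, w), (36, k)} → {(11, b), (12, q), (16, x), (30, k), (32, u), (36, t), (37, q), (39, x), (7, p), (8, t)}

{(11, b), (12, q), (16, x), (30, k), (32, u), (36, t), (37, q), (39, x), (7, p), (8, t)}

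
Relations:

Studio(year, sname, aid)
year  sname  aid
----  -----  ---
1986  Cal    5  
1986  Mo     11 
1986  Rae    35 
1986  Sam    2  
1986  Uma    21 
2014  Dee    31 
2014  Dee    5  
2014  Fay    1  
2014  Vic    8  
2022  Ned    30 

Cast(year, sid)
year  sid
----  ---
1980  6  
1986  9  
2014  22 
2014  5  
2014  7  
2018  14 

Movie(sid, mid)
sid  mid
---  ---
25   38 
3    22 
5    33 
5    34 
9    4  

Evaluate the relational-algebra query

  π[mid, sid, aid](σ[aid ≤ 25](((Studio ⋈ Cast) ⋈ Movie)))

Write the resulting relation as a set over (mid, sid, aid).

{(33, 5, 1), (33, 5, 5), (33, 5, 8), (34, 5, 1), (34, 5, 5), (34, 5, 8), (4, 9, 11), (4, 9, 2), (4, 9, 21), (4, 9, 5)}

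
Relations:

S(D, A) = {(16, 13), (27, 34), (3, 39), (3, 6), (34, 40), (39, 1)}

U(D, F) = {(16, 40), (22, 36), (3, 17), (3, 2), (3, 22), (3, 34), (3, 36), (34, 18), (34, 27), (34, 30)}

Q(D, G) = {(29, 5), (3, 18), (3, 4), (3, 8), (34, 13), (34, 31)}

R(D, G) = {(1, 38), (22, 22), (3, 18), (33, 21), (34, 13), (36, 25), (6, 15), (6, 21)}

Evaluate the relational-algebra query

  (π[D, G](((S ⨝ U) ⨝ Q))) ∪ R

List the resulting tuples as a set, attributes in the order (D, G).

S ⋈ U (natural join on D): {(16, 13, 40), (3, 39, 17), (3, 39, 2), (3, 39, 22), (3, 39, 34), (3, 39, 36), (3, 6, 17), (3, 6, 2), (3, 6, 22), (3, 6, 34), (3, 6, 36), (34, 40, 18), (34, 40, 27), (34, 40, 30)}
(S ⨝ U) ⋈ Q (natural join on D): {(3, 39, 17, 18), (3, 39, 17, 4), (3, 39, 17, 8), (3, 39, 2, 18), (3, 39, 2, 4), (3, 39, 2, 8), (3, 39, 22, 18), (3, 39, 22, 4), (3, 39, 22, 8), (3, 39, 34, 18), (3, 39, 34, 4), (3, 39, 34, 8), (3, 39, 36, 18), (3, 39, 36, 4), (3, 39, 36, 8), (3, 6, 17, 18), (3, 6, 17, 4), (3, 6, 17, 8), (3, 6, 2, 18), (3, 6, 2, 4), (3, 6, 2, 8), (3, 6, 22, 18), (3, 6, 22, 4), (3, 6, 22, 8), (3, 6, 34, 18), (3, 6, 34, 4), (3, 6, 34, 8), (3, 6, 36, 18), (3, 6, 36, 4), (3, 6, 36, 8), (34, 40, 18, 13), (34, 40, 18, 31), (34, 40, 27, 13), (34, 40, 27, 31), (34, 40, 30, 13), (34, 40, 30, 31)}
Projecting to D, G (31 duplicate(s) eliminated): {(3, 18), (3, 4), (3, 8), (34, 13), (34, 31)}
Set union of the two operands is {(1, 38), (22, 22), (3, 18), (3, 4), (3, 8), (33, 21), (34, 13), (34, 31), (36, 25), (6, 15), (6, 21)}.

{(1, 38), (22, 22), (3, 18), (3, 4), (3, 8), (33, 21), (34, 13), (34, 31), (36, 25), (6, 15), (6, 21)}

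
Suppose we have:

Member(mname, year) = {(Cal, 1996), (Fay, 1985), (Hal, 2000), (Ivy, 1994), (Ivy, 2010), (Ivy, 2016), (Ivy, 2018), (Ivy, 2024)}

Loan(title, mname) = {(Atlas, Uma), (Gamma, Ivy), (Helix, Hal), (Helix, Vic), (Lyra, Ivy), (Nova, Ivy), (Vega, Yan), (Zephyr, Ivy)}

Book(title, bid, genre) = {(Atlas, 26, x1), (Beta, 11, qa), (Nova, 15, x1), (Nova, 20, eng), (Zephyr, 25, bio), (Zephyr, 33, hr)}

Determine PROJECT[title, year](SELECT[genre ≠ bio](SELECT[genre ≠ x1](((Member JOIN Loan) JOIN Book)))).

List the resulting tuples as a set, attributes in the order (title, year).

{(Nova, 1994), (Nova, 2010), (Nova, 2016), (Nova, 2018), (Nova, 2024), (Zephyr, 1994), (Zephyr, 2010), (Zephyr, 2016), (Zephyr, 2018), (Zephyr, 2024)}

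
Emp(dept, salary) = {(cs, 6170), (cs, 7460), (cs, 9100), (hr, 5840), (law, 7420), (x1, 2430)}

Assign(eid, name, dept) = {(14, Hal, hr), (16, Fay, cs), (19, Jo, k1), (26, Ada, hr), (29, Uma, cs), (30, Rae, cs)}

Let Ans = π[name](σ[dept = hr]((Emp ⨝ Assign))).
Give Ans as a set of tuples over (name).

Joining Emp and Assign on dept yields {(cs, 6170, 16, Fay), (cs, 6170, 29, Uma), (cs, 6170, 30, Rae), (cs, 7460, 16, Fay), (cs, 7460, 29, Uma), (cs, 7460, 30, Rae), (cs, 9100, 16, Fay), (cs, 9100, 29, Uma), (cs, 9100, 30, Rae), (hr, 5840, 14, Hal), (hr, 5840, 26, Ada)}.
Apply σ_{dept = hr}; surviving tuples: {(hr, 5840, 14, Hal), (hr, 5840, 26, Ada)}
Projecting to name: {Ada, Hal}

{Ada, Hal}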